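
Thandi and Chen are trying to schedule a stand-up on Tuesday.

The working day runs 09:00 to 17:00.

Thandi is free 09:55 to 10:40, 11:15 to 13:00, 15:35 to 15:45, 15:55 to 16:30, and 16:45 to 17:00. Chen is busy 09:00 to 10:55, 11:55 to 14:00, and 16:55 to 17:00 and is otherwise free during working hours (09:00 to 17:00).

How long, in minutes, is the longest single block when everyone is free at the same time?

Chen free within 09:00–17:00: 10:55–11:55, 14:00–16:55.
Thandi ∩ Chen: 11:15–11:55, 15:35–15:45, 15:55–16:30, 16:45–16:55.
Common window lengths: 40, 10, 35, 10 min; longest is 40.

40 minutes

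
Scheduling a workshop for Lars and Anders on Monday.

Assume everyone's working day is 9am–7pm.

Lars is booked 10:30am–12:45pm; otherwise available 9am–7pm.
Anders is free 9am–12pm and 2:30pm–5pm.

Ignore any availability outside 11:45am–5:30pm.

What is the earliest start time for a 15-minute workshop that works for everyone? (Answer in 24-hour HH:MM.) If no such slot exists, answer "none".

14:30

Lars free within 09:00–19:00: 09:00–10:30, 12:45–19:00.
Lars ∩ Anders: 09:00–10:30, 14:30–17:00.
Restricted to 11:45–17:30: 14:30–17:00.
Windows ≥ 15 min: 14:30–17:00.
Earliest such window starts at 14:30.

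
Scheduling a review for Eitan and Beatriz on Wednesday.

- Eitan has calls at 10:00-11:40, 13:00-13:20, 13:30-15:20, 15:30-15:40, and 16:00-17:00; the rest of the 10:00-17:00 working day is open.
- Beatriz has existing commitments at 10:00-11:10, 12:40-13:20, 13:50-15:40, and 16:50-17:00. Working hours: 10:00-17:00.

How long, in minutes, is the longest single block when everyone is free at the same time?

Eitan free within 10:00–17:00: 11:40–13:00, 13:20–13:30, 15:20–15:30, 15:40–16:00.
Beatriz free within 10:00–17:00: 11:10–12:40, 13:20–13:50, 15:40–16:50.
Eitan ∩ Beatriz: 11:40–12:40, 13:20–13:30, 15:40–16:00.
Common window lengths: 60, 10, 20 min; longest is 60.

60 minutes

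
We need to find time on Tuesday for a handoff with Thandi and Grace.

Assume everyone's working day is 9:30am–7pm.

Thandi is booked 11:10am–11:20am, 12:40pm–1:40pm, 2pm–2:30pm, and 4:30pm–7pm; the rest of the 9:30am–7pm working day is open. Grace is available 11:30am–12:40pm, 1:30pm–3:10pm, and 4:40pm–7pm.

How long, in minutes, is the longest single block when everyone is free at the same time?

Thandi free within 09:30–19:00: 09:30–11:10, 11:20–12:40, 13:40–14:00, 14:30–16:30.
Thandi ∩ Grace: 11:30–12:40, 13:40–14:00, 14:30–15:10.
Common window lengths: 70, 20, 40 min; longest is 70.

70 minutes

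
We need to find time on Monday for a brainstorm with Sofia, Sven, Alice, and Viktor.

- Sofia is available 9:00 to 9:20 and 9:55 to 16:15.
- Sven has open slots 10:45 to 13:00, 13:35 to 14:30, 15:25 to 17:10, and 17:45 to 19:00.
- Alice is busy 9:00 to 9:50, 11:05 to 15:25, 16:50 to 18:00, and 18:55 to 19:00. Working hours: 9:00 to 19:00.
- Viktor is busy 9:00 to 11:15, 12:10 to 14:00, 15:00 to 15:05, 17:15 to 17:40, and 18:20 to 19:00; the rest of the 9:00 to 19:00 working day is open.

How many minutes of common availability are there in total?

Alice free within 09:00–19:00: 09:50–11:05, 15:25–16:50, 18:00–18:55.
Viktor free within 09:00–19:00: 11:15–12:10, 14:00–15:00, 15:05–17:15, 17:40–18:20.
Sofia ∩ Sven: 10:45–13:00, 13:35–14:30, 15:25–16:15.
Sofia ∩ Sven ∩ Alice: 10:45–11:05, 15:25–16:15.
Sofia ∩ Sven ∩ Alice ∩ Viktor: 15:25–16:15.
Total common minutes: 50.

50 minutes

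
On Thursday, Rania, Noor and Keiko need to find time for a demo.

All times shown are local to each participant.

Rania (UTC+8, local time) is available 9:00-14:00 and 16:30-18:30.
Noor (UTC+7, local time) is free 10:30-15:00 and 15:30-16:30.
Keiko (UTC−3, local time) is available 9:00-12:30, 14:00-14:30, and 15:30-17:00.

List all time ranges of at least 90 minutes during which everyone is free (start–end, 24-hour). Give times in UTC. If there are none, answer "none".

none

Rania → UTC: 01:00–06:00, 08:30–10:30.
Noor → UTC: 03:30–08:00, 08:30–09:30.
Keiko → UTC: 12:00–15:30, 17:00–17:30, 18:30–20:00.
Rania ∩ Noor: 03:30–06:00, 08:30–09:30.
Rania ∩ Noor ∩ Keiko: (none).
Windows ≥ 90 min: (none).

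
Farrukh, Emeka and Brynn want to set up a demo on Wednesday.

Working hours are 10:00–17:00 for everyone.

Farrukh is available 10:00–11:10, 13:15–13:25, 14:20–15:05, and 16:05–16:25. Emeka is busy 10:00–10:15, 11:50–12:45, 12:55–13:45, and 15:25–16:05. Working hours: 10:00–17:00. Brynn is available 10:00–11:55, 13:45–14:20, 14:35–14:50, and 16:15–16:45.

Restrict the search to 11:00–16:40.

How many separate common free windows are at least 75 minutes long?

Emeka free within 10:00–17:00: 10:15–11:50, 12:45–12:55, 13:45–15:25, 16:05–17:00.
Farrukh ∩ Emeka: 10:15–11:10, 14:20–15:05, 16:05–16:25.
Farrukh ∩ Emeka ∩ Brynn: 10:15–11:10, 14:35–14:50, 16:15–16:25.
Restricted to 11:00–16:40: 11:00–11:10, 14:35–14:50, 16:15–16:25.
Windows ≥ 75 min: (none).
That's 0 windows.

0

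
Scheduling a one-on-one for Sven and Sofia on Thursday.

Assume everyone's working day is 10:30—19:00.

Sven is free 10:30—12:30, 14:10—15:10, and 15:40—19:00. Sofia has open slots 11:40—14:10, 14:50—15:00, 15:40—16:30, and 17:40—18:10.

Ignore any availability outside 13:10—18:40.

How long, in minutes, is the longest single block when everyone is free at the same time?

Sven ∩ Sofia: 11:40–12:30, 14:50–15:00, 15:40–16:30, 17:40–18:10.
Restricted to 13:10–18:40: 14:50–15:00, 15:40–16:30, 17:40–18:10.
Common window lengths: 10, 50, 30 min; longest is 50.

50 minutes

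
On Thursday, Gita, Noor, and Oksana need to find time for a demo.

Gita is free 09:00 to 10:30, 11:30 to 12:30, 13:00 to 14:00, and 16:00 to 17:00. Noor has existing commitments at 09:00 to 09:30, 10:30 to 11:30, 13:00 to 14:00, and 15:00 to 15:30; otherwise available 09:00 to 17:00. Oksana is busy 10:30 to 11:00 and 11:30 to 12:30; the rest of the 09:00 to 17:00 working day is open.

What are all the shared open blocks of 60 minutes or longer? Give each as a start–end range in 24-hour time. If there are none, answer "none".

09:30–10:30, 16:00–17:00

Noor free within 09:00–17:00: 09:30–10:30, 11:30–13:00, 14:00–15:00, 15:30–17:00.
Oksana free within 09:00–17:00: 09:00–10:30, 11:00–11:30, 12:30–17:00.
Gita ∩ Noor: 09:30–10:30, 11:30–12:30, 16:00–17:00.
Gita ∩ Noor ∩ Oksana: 09:30–10:30, 16:00–17:00.
Windows ≥ 60 min: 09:30–10:30, 16:00–17:00.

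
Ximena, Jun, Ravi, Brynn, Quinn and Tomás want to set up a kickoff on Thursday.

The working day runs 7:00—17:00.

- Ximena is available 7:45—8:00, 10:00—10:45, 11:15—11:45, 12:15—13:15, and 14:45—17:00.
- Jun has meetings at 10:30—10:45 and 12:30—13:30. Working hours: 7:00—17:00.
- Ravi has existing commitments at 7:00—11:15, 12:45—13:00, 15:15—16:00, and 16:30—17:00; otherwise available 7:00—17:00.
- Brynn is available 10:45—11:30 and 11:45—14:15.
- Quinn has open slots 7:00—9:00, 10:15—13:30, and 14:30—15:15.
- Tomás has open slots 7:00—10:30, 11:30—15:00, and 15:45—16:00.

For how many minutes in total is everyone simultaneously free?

Jun free within 07:00–17:00: 07:00–10:30, 10:45–12:30, 13:30–17:00.
Ravi free within 07:00–17:00: 11:15–12:45, 13:00–15:15, 16:00–16:30.
Ximena ∩ Jun: 07:45–08:00, 10:00–10:30, 11:15–11:45, 12:15–12:30, 14:45–17:00.
Ximena ∩ Jun ∩ Ravi: 11:15–11:45, 12:15–12:30, 14:45–15:15, 16:00–16:30.
Ximena ∩ Jun ∩ Ravi ∩ Brynn: 11:15–11:30, 12:15–12:30.
Ximena ∩ Jun ∩ Ravi ∩ Brynn ∩ Quinn: 11:15–11:30, 12:15–12:30.
Ximena ∩ Jun ∩ Ravi ∩ Brynn ∩ Quinn ∩ Tomás: 12:15–12:30.
Total common minutes: 15.

15 minutes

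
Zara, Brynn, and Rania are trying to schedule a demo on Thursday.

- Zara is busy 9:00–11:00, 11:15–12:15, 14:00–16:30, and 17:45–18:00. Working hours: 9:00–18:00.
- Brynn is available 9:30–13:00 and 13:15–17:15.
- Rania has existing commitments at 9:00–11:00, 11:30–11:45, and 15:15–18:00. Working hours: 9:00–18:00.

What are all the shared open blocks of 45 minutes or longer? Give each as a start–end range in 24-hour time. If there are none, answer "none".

Zara free within 09:00–18:00: 11:00–11:15, 12:15–14:00, 16:30–17:45.
Rania free within 09:00–18:00: 11:00–11:30, 11:45–15:15.
Zara ∩ Brynn: 11:00–11:15, 12:15–13:00, 13:15–14:00, 16:30–17:15.
Zara ∩ Brynn ∩ Rania: 11:00–11:15, 12:15–13:00, 13:15–14:00.
Windows ≥ 45 min: 12:15–13:00, 13:15–14:00.

12:15–13:00, 13:15–14:00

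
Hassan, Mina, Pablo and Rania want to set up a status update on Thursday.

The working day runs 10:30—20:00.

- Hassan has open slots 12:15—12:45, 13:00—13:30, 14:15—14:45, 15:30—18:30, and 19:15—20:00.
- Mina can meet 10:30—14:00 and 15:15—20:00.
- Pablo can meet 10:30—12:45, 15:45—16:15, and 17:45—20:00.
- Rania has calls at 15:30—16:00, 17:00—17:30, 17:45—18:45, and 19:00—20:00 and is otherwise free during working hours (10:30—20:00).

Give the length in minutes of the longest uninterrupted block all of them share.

30 minutes

Rania free within 10:30–20:00: 10:30–15:30, 16:00–17:00, 17:30–17:45, 18:45–19:00.
Hassan ∩ Mina: 12:15–12:45, 13:00–13:30, 15:30–18:30, 19:15–20:00.
Hassan ∩ Mina ∩ Pablo: 12:15–12:45, 15:45–16:15, 17:45–18:30, 19:15–20:00.
Hassan ∩ Mina ∩ Pablo ∩ Rania: 12:15–12:45, 16:00–16:15.
Common window lengths: 30, 15 min; longest is 30.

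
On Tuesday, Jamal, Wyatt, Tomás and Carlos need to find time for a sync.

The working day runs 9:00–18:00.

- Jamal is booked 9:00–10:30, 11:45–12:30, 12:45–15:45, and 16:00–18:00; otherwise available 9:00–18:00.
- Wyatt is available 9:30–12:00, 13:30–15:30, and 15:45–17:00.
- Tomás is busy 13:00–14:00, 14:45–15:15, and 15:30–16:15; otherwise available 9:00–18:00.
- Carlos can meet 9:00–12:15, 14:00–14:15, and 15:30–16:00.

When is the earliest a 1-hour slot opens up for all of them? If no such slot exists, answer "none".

Jamal free within 09:00–18:00: 10:30–11:45, 12:30–12:45, 15:45–16:00.
Tomás free within 09:00–18:00: 09:00–13:00, 14:00–14:45, 15:15–15:30, 16:15–18:00.
Jamal ∩ Wyatt: 10:30–11:45, 15:45–16:00.
Jamal ∩ Wyatt ∩ Tomás: 10:30–11:45.
Jamal ∩ Wyatt ∩ Tomás ∩ Carlos: 10:30–11:45.
Windows ≥ 60 min: 10:30–11:45.
Earliest such window starts at 10:30.

10:30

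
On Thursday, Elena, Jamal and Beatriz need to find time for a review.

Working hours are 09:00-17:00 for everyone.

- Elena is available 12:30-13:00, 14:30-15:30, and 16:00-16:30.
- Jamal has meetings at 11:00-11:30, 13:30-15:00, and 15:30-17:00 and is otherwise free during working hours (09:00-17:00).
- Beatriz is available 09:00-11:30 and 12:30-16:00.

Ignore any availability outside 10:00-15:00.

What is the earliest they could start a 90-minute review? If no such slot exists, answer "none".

Jamal free within 09:00–17:00: 09:00–11:00, 11:30–13:30, 15:00–15:30.
Elena ∩ Jamal: 12:30–13:00, 15:00–15:30.
Elena ∩ Jamal ∩ Beatriz: 12:30–13:00, 15:00–15:30.
Restricted to 10:00–15:00: 12:30–13:00.
Windows ≥ 90 min: (none).

none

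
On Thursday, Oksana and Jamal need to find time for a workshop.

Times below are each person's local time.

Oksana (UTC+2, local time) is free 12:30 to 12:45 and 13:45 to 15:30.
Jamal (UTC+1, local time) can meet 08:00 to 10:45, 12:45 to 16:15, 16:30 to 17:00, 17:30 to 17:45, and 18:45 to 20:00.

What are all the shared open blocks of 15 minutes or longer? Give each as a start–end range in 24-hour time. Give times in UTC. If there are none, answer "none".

Oksana → UTC: 10:30–10:45, 11:45–13:30.
Jamal → UTC: 07:00–09:45, 11:45–15:15, 15:30–16:00, 16:30–16:45, 17:45–19:00.
Oksana ∩ Jamal: 11:45–13:30.
Windows ≥ 15 min: 11:45–13:30.

11:45–13:30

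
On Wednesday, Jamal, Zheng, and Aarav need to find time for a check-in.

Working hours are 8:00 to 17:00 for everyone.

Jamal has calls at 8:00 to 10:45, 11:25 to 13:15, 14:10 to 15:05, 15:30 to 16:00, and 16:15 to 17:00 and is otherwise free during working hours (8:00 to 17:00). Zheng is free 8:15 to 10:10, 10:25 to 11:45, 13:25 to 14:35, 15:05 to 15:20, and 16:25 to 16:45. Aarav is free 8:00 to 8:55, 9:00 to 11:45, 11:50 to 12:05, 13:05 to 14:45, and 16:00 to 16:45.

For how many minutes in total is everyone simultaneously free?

85 minutes

Jamal free within 08:00–17:00: 10:45–11:25, 13:15–14:10, 15:05–15:30, 16:00–16:15.
Jamal ∩ Zheng: 10:45–11:25, 13:25–14:10, 15:05–15:20.
Jamal ∩ Zheng ∩ Aarav: 10:45–11:25, 13:25–14:10.
Total common minutes: 40 + 45 = 85.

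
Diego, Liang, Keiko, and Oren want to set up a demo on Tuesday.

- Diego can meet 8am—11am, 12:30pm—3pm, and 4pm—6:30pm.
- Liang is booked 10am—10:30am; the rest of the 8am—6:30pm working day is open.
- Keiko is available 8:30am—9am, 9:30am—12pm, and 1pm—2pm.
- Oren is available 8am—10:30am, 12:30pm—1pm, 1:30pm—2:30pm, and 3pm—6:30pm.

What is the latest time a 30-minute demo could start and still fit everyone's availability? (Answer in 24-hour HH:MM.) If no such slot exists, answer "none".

13:30

Liang free within 08:00–18:30: 08:00–10:00, 10:30–18:30.
Diego ∩ Liang: 08:00–10:00, 10:30–11:00, 12:30–15:00, 16:00–18:30.
Diego ∩ Liang ∩ Keiko: 08:30–09:00, 09:30–10:00, 10:30–11:00, 13:00–14:00.
Diego ∩ Liang ∩ Keiko ∩ Oren: 08:30–09:00, 09:30–10:00, 13:30–14:00.
Windows ≥ 30 min: 08:30–09:00, 09:30–10:00, 13:30–14:00.
Latest start in the last window 13:30–14:00 is 14:00 − 30 min = 13:30.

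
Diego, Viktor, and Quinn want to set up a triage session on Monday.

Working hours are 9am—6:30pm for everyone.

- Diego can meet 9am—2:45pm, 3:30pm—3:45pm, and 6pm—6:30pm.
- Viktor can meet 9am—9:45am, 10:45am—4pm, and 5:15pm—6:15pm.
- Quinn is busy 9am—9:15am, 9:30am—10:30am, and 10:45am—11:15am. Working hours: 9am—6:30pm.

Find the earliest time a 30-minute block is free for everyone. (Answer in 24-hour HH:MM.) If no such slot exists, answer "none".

11:15

Quinn free within 09:00–18:30: 09:15–09:30, 10:30–10:45, 11:15–18:30.
Diego ∩ Viktor: 09:00–09:45, 10:45–14:45, 15:30–15:45, 18:00–18:15.
Diego ∩ Viktor ∩ Quinn: 09:15–09:30, 11:15–14:45, 15:30–15:45, 18:00–18:15.
Windows ≥ 30 min: 11:15–14:45.
Earliest such window starts at 11:15.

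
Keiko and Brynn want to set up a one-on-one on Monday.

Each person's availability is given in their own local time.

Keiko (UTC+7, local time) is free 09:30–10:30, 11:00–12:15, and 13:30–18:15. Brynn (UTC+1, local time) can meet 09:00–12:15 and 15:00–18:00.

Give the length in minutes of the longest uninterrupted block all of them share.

Keiko → UTC: 02:30–03:30, 04:00–05:15, 06:30–11:15.
Brynn → UTC: 08:00–11:15, 14:00–17:00.
Keiko ∩ Brynn: 08:00–11:15.
Single common window of 195 minutes.

195 minutes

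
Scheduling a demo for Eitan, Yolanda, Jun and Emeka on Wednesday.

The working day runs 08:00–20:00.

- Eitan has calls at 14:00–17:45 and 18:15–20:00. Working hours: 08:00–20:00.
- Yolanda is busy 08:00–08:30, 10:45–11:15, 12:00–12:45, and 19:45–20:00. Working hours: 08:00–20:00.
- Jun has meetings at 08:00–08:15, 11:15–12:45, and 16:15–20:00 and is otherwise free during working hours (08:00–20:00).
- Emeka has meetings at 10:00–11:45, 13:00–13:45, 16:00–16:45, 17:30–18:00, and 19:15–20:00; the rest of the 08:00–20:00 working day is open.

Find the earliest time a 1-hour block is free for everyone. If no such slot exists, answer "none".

08:30

Eitan free within 08:00–20:00: 08:00–14:00, 17:45–18:15.
Yolanda free within 08:00–20:00: 08:30–10:45, 11:15–12:00, 12:45–19:45.
Jun free within 08:00–20:00: 08:15–11:15, 12:45–16:15.
Emeka free within 08:00–20:00: 08:00–10:00, 11:45–13:00, 13:45–16:00, 16:45–17:30, 18:00–19:15.
Eitan ∩ Yolanda: 08:30–10:45, 11:15–12:00, 12:45–14:00, 17:45–18:15.
Eitan ∩ Yolanda ∩ Jun: 08:30–10:45, 12:45–14:00.
Eitan ∩ Yolanda ∩ Jun ∩ Emeka: 08:30–10:00, 12:45–13:00, 13:45–14:00.
Windows ≥ 60 min: 08:30–10:00.
Earliest such window starts at 08:30.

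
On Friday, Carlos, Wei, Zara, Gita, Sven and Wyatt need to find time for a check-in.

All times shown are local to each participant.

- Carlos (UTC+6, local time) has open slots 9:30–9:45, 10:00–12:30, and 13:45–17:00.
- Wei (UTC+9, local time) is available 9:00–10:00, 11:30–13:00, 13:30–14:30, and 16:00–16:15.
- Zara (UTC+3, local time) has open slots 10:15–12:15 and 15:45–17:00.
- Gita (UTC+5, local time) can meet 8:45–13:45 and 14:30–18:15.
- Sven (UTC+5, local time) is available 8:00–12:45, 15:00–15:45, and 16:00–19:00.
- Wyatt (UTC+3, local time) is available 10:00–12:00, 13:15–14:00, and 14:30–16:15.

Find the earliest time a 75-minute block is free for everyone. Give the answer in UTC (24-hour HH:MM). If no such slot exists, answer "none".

Carlos → UTC: 03:30–03:45, 04:00–06:30, 07:45–11:00.
Wei → UTC: 00:00–01:00, 02:30–04:00, 04:30–05:30, 07:00–07:15.
Zara → UTC: 07:15–09:15, 12:45–14:00.
Gita → UTC: 03:45–08:45, 09:30–13:15.
Sven → UTC: 03:00–07:45, 10:00–10:45, 11:00–14:00.
Wyatt → UTC: 07:00–09:00, 10:15–11:00, 11:30–13:15.
Carlos ∩ Wei: 03:30–03:45, 04:30–05:30.
Carlos ∩ Wei ∩ Zara: (none).
Carlos ∩ Wei ∩ Zara ∩ Gita: (none).
Carlos ∩ Wei ∩ Zara ∩ Gita ∩ Sven: (none).
Carlos ∩ Wei ∩ Zara ∩ Gita ∩ Sven ∩ Wyatt: (none).
Windows ≥ 75 min: (none).

none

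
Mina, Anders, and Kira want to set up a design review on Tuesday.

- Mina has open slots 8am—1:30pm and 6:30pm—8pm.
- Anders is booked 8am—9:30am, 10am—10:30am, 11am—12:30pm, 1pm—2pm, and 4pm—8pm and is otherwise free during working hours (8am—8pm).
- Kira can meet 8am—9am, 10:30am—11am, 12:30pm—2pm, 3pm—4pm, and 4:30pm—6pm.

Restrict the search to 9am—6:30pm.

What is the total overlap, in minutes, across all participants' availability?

Anders free within 08:00–20:00: 09:30–10:00, 10:30–11:00, 12:30–13:00, 14:00–16:00.
Mina ∩ Anders: 09:30–10:00, 10:30–11:00, 12:30–13:00.
Mina ∩ Anders ∩ Kira: 10:30–11:00, 12:30–13:00.
Restricted to 09:00–18:30: 10:30–11:00, 12:30–13:00.
Total common minutes: 30 + 30 = 60.

60 minutes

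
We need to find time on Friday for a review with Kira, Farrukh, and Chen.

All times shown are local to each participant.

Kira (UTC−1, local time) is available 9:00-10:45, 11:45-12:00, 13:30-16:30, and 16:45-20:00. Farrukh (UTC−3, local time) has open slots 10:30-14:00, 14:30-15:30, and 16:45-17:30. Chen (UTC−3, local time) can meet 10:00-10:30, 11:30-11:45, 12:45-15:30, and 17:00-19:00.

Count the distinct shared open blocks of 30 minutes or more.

3

Kira → UTC: 10:00–11:45, 12:45–13:00, 14:30–17:30, 17:45–21:00.
Farrukh → UTC: 13:30–17:00, 17:30–18:30, 19:45–20:30.
Chen → UTC: 13:00–13:30, 14:30–14:45, 15:45–18:30, 20:00–22:00.
Kira ∩ Farrukh: 14:30–17:00, 17:45–18:30, 19:45–20:30.
Kira ∩ Farrukh ∩ Chen: 14:30–14:45, 15:45–17:00, 17:45–18:30, 20:00–20:30.
Windows ≥ 30 min: 15:45–17:00, 17:45–18:30, 20:00–20:30.
That's 3 windows.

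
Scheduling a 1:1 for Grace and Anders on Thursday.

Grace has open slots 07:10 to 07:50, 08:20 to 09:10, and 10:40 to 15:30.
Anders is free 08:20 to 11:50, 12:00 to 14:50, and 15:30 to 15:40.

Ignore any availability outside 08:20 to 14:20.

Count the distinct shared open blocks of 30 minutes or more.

3

Grace ∩ Anders: 08:20–09:10, 10:40–11:50, 12:00–14:50.
Restricted to 08:20–14:20: 08:20–09:10, 10:40–11:50, 12:00–14:20.
Windows ≥ 30 min: 08:20–09:10, 10:40–11:50, 12:00–14:20.
That's 3 windows.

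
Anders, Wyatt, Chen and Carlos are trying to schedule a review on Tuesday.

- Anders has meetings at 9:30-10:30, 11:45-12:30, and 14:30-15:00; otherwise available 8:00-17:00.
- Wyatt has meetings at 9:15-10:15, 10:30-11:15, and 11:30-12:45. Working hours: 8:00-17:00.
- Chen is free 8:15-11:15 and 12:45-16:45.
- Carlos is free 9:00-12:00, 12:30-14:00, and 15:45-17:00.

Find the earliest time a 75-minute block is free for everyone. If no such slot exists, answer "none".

12:45

Anders free within 08:00–17:00: 08:00–09:30, 10:30–11:45, 12:30–14:30, 15:00–17:00.
Wyatt free within 08:00–17:00: 08:00–09:15, 10:15–10:30, 11:15–11:30, 12:45–17:00.
Anders ∩ Wyatt: 08:00–09:15, 11:15–11:30, 12:45–14:30, 15:00–17:00.
Anders ∩ Wyatt ∩ Chen: 08:15–09:15, 12:45–14:30, 15:00–16:45.
Anders ∩ Wyatt ∩ Chen ∩ Carlos: 09:00–09:15, 12:45–14:00, 15:45–16:45.
Windows ≥ 75 min: 12:45–14:00.
Earliest such window starts at 12:45.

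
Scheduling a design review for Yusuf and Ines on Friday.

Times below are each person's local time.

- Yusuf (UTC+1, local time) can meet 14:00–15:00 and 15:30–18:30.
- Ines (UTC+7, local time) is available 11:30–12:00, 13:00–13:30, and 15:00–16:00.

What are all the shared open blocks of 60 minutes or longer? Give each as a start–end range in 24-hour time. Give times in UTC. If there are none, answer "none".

Yusuf → UTC: 13:00–14:00, 14:30–17:30.
Ines → UTC: 04:30–05:00, 06:00–06:30, 08:00–09:00.
Yusuf ∩ Ines: (none).
Windows ≥ 60 min: (none).

none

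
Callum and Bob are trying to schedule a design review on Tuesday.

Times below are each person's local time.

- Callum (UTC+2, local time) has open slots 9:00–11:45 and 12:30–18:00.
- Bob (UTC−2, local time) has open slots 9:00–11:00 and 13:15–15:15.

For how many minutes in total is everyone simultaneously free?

Callum → UTC: 07:00–09:45, 10:30–16:00.
Bob → UTC: 11:00–13:00, 15:15–17:15.
Callum ∩ Bob: 11:00–13:00, 15:15–16:00.
Total common minutes: 120 + 45 = 165.

165 minutes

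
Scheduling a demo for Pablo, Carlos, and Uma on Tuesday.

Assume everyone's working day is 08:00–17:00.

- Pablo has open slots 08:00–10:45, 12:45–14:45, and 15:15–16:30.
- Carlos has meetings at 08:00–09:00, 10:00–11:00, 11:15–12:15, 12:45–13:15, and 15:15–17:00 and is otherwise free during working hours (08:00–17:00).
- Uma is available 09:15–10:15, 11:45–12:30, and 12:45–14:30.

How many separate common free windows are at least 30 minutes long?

2

Carlos free within 08:00–17:00: 09:00–10:00, 11:00–11:15, 12:15–12:45, 13:15–15:15.
Pablo ∩ Carlos: 09:00–10:00, 13:15–14:45.
Pablo ∩ Carlos ∩ Uma: 09:15–10:00, 13:15–14:30.
Windows ≥ 30 min: 09:15–10:00, 13:15–14:30.
That's 2 windows.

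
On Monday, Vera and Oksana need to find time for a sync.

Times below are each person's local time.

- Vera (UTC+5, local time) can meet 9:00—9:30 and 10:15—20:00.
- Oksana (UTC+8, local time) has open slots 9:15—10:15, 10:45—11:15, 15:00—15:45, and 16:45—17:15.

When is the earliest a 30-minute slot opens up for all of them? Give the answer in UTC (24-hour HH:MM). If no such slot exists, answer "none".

07:00

Vera → UTC: 04:00–04:30, 05:15–15:00.
Oksana → UTC: 01:15–02:15, 02:45–03:15, 07:00–07:45, 08:45–09:15.
Vera ∩ Oksana: 07:00–07:45, 08:45–09:15.
Windows ≥ 30 min: 07:00–07:45, 08:45–09:15.
Earliest such window starts at 07:00.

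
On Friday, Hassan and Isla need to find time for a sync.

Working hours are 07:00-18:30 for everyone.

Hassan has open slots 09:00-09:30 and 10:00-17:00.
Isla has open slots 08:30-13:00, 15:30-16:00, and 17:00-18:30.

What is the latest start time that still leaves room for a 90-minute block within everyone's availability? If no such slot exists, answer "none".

Hassan ∩ Isla: 09:00–09:30, 10:00–13:00, 15:30–16:00.
Windows ≥ 90 min: 10:00–13:00.
Latest start in the last window 10:00–13:00 is 13:00 − 90 min = 11:30.

11:30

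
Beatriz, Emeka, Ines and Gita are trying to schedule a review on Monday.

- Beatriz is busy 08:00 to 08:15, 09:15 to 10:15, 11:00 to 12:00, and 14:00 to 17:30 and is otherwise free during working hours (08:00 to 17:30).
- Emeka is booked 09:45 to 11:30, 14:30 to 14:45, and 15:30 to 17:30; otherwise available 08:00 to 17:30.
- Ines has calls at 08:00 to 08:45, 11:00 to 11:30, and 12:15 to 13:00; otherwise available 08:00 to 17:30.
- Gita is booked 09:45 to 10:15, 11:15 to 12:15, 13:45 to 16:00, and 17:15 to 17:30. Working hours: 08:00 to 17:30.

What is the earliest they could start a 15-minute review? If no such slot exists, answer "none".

Beatriz free within 08:00–17:30: 08:15–09:15, 10:15–11:00, 12:00–14:00.
Emeka free within 08:00–17:30: 08:00–09:45, 11:30–14:30, 14:45–15:30.
Ines free within 08:00–17:30: 08:45–11:00, 11:30–12:15, 13:00–17:30.
Gita free within 08:00–17:30: 08:00–09:45, 10:15–11:15, 12:15–13:45, 16:00–17:15.
Beatriz ∩ Emeka: 08:15–09:15, 12:00–14:00.
Beatriz ∩ Emeka ∩ Ines: 08:45–09:15, 12:00–12:15, 13:00–14:00.
Beatriz ∩ Emeka ∩ Ines ∩ Gita: 08:45–09:15, 13:00–13:45.
Windows ≥ 15 min: 08:45–09:15, 13:00–13:45.
Earliest such window starts at 08:45.

08:45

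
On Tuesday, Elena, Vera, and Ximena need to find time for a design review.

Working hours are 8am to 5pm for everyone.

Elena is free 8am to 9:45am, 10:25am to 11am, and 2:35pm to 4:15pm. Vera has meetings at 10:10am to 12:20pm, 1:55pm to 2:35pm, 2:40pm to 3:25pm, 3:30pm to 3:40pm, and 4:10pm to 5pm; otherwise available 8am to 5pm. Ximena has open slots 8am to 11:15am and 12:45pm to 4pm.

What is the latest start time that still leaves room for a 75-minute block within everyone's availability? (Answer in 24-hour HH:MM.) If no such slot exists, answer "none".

Vera free within 08:00–17:00: 08:00–10:10, 12:20–13:55, 14:35–14:40, 15:25–15:30, 15:40–16:10.
Elena ∩ Vera: 08:00–09:45, 14:35–14:40, 15:25–15:30, 15:40–16:10.
Elena ∩ Vera ∩ Ximena: 08:00–09:45, 14:35–14:40, 15:25–15:30, 15:40–16:00.
Windows ≥ 75 min: 08:00–09:45.
Latest start in the last window 08:00–09:45 is 09:45 − 75 min = 08:30.

08:30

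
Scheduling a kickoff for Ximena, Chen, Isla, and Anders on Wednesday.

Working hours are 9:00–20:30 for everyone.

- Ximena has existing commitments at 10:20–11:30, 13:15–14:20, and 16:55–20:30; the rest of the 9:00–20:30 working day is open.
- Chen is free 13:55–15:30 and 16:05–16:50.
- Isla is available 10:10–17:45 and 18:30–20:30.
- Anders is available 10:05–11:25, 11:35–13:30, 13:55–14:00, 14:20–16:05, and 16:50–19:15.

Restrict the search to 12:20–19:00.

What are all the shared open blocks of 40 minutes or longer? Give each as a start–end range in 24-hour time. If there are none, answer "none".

14:20–15:30

Ximena free within 09:00–20:30: 09:00–10:20, 11:30–13:15, 14:20–16:55.
Ximena ∩ Chen: 14:20–15:30, 16:05–16:50.
Ximena ∩ Chen ∩ Isla: 14:20–15:30, 16:05–16:50.
Ximena ∩ Chen ∩ Isla ∩ Anders: 14:20–15:30.
Restricted to 12:20–19:00: 14:20–15:30.
Windows ≥ 40 min: 14:20–15:30.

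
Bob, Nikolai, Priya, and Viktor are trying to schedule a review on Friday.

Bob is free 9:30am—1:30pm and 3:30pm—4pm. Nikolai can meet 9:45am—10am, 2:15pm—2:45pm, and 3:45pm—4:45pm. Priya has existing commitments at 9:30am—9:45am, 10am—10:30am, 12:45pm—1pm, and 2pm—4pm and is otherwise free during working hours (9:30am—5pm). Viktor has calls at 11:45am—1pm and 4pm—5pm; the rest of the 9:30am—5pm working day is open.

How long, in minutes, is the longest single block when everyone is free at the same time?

15 minutes

Priya free within 09:30–17:00: 09:45–10:00, 10:30–12:45, 13:00–14:00, 16:00–17:00.
Viktor free within 09:30–17:00: 09:30–11:45, 13:00–16:00.
Bob ∩ Nikolai: 09:45–10:00, 15:45–16:00.
Bob ∩ Nikolai ∩ Priya: 09:45–10:00.
Bob ∩ Nikolai ∩ Priya ∩ Viktor: 09:45–10:00.
Single common window of 15 minutes.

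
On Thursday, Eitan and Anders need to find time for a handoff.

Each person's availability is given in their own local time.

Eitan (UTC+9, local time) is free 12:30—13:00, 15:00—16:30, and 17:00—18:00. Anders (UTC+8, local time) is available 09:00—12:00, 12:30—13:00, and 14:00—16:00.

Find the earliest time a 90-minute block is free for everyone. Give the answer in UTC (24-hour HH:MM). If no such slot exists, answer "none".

Eitan → UTC: 03:30–04:00, 06:00–07:30, 08:00–09:00.
Anders → UTC: 01:00–04:00, 04:30–05:00, 06:00–08:00.
Eitan ∩ Anders: 03:30–04:00, 06:00–07:30.
Windows ≥ 90 min: 06:00–07:30.
Earliest such window starts at 06:00.

06:00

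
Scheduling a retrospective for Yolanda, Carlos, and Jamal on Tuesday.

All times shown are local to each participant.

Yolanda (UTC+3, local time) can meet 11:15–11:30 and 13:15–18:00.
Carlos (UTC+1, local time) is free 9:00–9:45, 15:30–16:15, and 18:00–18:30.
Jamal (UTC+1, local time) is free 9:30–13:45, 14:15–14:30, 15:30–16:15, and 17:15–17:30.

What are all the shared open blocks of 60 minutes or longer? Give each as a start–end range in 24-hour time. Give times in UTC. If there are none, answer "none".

none

Yolanda → UTC: 08:15–08:30, 10:15–15:00.
Carlos → UTC: 08:00–08:45, 14:30–15:15, 17:00–17:30.
Jamal → UTC: 08:30–12:45, 13:15–13:30, 14:30–15:15, 16:15–16:30.
Yolanda ∩ Carlos: 08:15–08:30, 14:30–15:00.
Yolanda ∩ Carlos ∩ Jamal: 14:30–15:00.
Windows ≥ 60 min: (none).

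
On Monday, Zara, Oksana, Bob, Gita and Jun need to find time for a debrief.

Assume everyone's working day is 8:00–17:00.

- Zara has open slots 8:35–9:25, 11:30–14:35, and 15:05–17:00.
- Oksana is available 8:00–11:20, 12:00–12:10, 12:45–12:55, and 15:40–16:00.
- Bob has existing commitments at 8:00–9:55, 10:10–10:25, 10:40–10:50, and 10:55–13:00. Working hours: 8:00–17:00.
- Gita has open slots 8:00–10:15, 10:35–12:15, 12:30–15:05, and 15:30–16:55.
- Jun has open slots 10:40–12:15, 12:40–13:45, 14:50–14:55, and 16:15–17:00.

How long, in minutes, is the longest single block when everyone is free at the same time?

0 minutes

Bob free within 08:00–17:00: 09:55–10:10, 10:25–10:40, 10:50–10:55, 13:00–17:00.
Zara ∩ Oksana: 08:35–09:25, 12:00–12:10, 12:45–12:55, 15:40–16:00.
Zara ∩ Oksana ∩ Bob: 15:40–16:00.
Zara ∩ Oksana ∩ Bob ∩ Gita: 15:40–16:00.
Zara ∩ Oksana ∩ Bob ∩ Gita ∩ Jun: (none).
No common window.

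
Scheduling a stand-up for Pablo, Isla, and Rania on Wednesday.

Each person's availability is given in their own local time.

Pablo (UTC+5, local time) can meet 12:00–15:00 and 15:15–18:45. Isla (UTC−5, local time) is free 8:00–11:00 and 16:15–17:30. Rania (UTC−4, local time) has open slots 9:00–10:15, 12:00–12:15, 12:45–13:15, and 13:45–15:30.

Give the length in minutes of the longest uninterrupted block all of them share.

Pablo → UTC: 07:00–10:00, 10:15–13:45.
Isla → UTC: 13:00–16:00, 21:15–22:30.
Rania → UTC: 13:00–14:15, 16:00–16:15, 16:45–17:15, 17:45–19:30.
Pablo ∩ Isla: 13:00–13:45.
Pablo ∩ Isla ∩ Rania: 13:00–13:45.
Single common window of 45 minutes.

45 minutes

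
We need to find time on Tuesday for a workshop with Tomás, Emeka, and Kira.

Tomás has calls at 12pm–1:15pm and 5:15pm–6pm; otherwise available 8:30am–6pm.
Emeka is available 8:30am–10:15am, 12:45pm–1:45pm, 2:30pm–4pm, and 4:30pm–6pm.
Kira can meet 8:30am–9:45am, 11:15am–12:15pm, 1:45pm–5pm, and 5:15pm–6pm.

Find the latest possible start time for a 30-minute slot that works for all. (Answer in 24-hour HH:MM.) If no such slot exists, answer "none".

16:30

Tomás free within 08:30–18:00: 08:30–12:00, 13:15–17:15.
Tomás ∩ Emeka: 08:30–10:15, 13:15–13:45, 14:30–16:00, 16:30–17:15.
Tomás ∩ Emeka ∩ Kira: 08:30–09:45, 14:30–16:00, 16:30–17:00.
Windows ≥ 30 min: 08:30–09:45, 14:30–16:00, 16:30–17:00.
Latest start in the last window 16:30–17:00 is 17:00 − 30 min = 16:30.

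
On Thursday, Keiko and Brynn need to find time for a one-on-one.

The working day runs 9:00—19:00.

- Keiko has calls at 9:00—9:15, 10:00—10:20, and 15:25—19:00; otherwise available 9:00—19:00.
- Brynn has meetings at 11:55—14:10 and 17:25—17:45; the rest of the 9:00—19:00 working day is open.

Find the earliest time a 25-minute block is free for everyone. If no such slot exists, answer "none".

09:15

Keiko free within 09:00–19:00: 09:15–10:00, 10:20–15:25.
Brynn free within 09:00–19:00: 09:00–11:55, 14:10–17:25, 17:45–19:00.
Keiko ∩ Brynn: 09:15–10:00, 10:20–11:55, 14:10–15:25.
Windows ≥ 25 min: 09:15–10:00, 10:20–11:55, 14:10–15:25.
Earliest such window starts at 09:15.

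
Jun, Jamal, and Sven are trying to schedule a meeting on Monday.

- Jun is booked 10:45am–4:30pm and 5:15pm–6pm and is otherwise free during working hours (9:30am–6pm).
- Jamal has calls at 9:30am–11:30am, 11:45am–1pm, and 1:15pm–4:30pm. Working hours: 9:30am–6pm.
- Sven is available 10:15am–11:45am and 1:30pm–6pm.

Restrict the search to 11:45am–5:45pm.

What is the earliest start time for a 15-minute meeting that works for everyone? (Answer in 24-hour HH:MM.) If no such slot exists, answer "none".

16:30

Jun free within 09:30–18:00: 09:30–10:45, 16:30–17:15.
Jamal free within 09:30–18:00: 11:30–11:45, 13:00–13:15, 16:30–18:00.
Jun ∩ Jamal: 16:30–17:15.
Jun ∩ Jamal ∩ Sven: 16:30–17:15.
Restricted to 11:45–17:45: 16:30–17:15.
Windows ≥ 15 min: 16:30–17:15.
Earliest such window starts at 16:30.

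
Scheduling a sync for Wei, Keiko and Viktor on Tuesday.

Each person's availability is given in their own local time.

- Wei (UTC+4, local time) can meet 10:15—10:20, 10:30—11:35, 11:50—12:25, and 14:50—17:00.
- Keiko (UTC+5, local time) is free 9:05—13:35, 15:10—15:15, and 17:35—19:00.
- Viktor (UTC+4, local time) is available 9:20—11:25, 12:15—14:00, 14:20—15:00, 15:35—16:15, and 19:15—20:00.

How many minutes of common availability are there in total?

Wei → UTC: 06:15–06:20, 06:30–07:35, 07:50–08:25, 10:50–13:00.
Keiko → UTC: 04:05–08:35, 10:10–10:15, 12:35–14:00.
Viktor → UTC: 05:20–07:25, 08:15–10:00, 10:20–11:00, 11:35–12:15, 15:15–16:00.
Wei ∩ Keiko: 06:15–06:20, 06:30–07:35, 07:50–08:25, 12:35–13:00.
Wei ∩ Keiko ∩ Viktor: 06:15–06:20, 06:30–07:25, 08:15–08:25.
Total common minutes: 5 + 55 + 10 = 70.

70 minutes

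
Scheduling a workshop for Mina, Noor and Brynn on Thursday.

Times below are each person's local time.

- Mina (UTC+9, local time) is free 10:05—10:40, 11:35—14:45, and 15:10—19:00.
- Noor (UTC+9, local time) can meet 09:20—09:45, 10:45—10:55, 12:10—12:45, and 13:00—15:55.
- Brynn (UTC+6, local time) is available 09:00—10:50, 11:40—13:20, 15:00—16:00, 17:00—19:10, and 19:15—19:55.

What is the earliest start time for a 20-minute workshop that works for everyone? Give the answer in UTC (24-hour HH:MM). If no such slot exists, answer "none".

Mina → UTC: 01:05–01:40, 02:35–05:45, 06:10–10:00.
Noor → UTC: 00:20–00:45, 01:45–01:55, 03:10–03:45, 04:00–06:55.
Brynn → UTC: 03:00–04:50, 05:40–07:20, 09:00–10:00, 11:00–13:10, 13:15–13:55.
Mina ∩ Noor: 03:10–03:45, 04:00–05:45, 06:10–06:55.
Mina ∩ Noor ∩ Brynn: 03:10–03:45, 04:00–04:50, 05:40–05:45, 06:10–06:55.
Windows ≥ 20 min: 03:10–03:45, 04:00–04:50, 06:10–06:55.
Earliest such window starts at 03:10.

03:10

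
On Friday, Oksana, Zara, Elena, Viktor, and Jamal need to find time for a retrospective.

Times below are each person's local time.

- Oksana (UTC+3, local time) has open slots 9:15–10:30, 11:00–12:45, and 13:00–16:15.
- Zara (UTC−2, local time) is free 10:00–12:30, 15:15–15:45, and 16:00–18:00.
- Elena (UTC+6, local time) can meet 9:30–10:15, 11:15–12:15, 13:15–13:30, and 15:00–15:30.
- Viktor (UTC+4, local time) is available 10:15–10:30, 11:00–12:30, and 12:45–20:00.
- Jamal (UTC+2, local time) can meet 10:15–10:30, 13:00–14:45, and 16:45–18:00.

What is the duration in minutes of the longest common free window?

0 minutes

Oksana → UTC: 06:15–07:30, 08:00–09:45, 10:00–13:15.
Zara → UTC: 12:00–14:30, 17:15–17:45, 18:00–20:00.
Elena → UTC: 03:30–04:15, 05:15–06:15, 07:15–07:30, 09:00–09:30.
Viktor → UTC: 06:15–06:30, 07:00–08:30, 08:45–16:00.
Jamal → UTC: 08:15–08:30, 11:00–12:45, 14:45–16:00.
Oksana ∩ Zara: 12:00–13:15.
Oksana ∩ Zara ∩ Elena: (none).
Oksana ∩ Zara ∩ Elena ∩ Viktor: (none).
Oksana ∩ Zara ∩ Elena ∩ Viktor ∩ Jamal: (none).
No common window.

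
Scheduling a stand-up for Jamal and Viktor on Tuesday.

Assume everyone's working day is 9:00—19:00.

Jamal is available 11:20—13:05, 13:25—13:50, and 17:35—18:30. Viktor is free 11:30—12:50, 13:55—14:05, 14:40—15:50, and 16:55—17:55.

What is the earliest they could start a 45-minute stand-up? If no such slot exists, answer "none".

11:30

Jamal ∩ Viktor: 11:30–12:50, 17:35–17:55.
Windows ≥ 45 min: 11:30–12:50.
Earliest such window starts at 11:30.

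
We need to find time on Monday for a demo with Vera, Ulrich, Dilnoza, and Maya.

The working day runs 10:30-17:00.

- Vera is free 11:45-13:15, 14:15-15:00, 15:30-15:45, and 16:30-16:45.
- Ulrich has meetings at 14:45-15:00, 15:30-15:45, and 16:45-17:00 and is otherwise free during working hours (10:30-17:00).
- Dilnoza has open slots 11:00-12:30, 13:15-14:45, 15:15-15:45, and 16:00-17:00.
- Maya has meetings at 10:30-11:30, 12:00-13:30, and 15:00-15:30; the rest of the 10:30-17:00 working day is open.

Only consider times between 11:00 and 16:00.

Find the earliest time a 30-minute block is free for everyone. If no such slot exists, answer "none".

14:15

Ulrich free within 10:30–17:00: 10:30–14:45, 15:00–15:30, 15:45–16:45.
Maya free within 10:30–17:00: 11:30–12:00, 13:30–15:00, 15:30–17:00.
Vera ∩ Ulrich: 11:45–13:15, 14:15–14:45, 16:30–16:45.
Vera ∩ Ulrich ∩ Dilnoza: 11:45–12:30, 14:15–14:45, 16:30–16:45.
Vera ∩ Ulrich ∩ Dilnoza ∩ Maya: 11:45–12:00, 14:15–14:45, 16:30–16:45.
Restricted to 11:00–16:00: 11:45–12:00, 14:15–14:45.
Windows ≥ 30 min: 14:15–14:45.
Earliest such window starts at 14:15.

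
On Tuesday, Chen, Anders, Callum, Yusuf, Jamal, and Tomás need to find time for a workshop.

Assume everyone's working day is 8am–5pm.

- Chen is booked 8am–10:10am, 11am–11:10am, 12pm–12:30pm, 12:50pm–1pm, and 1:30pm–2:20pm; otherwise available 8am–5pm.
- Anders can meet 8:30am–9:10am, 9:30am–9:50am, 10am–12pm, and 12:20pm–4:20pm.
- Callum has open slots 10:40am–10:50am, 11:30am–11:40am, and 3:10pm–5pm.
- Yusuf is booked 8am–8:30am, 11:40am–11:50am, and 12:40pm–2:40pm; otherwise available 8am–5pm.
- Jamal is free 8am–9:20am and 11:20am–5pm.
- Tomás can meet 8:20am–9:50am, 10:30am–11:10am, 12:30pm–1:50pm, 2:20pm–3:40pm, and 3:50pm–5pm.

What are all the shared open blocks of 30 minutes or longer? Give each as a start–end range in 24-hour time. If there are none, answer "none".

15:10–15:40, 15:50–16:20

Chen free within 08:00–17:00: 10:10–11:00, 11:10–12:00, 12:30–12:50, 13:00–13:30, 14:20–17:00.
Yusuf free within 08:00–17:00: 08:30–11:40, 11:50–12:40, 14:40–17:00.
Chen ∩ Anders: 10:10–11:00, 11:10–12:00, 12:30–12:50, 13:00–13:30, 14:20–16:20.
Chen ∩ Anders ∩ Callum: 10:40–10:50, 11:30–11:40, 15:10–16:20.
Chen ∩ Anders ∩ Callum ∩ Yusuf: 10:40–10:50, 11:30–11:40, 15:10–16:20.
Chen ∩ Anders ∩ Callum ∩ Yusuf ∩ Jamal: 11:30–11:40, 15:10–16:20.
Chen ∩ Anders ∩ Callum ∩ Yusuf ∩ Jamal ∩ Tomás: 15:10–15:40, 15:50–16:20.
Windows ≥ 30 min: 15:10–15:40, 15:50–16:20.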